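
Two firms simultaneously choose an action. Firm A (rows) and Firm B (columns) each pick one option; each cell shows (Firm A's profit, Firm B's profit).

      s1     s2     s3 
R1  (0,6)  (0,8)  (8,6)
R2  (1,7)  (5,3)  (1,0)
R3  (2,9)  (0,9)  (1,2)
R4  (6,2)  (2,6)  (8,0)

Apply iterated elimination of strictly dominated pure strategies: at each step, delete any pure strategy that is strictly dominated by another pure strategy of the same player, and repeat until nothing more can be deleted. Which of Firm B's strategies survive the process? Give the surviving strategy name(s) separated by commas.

s1, s2

For Firm A, R4 strictly dominates R3 on the remaining columns (s1: 6>2, s2: 2>0, s3: 8>1); eliminate R3.
Column s3 is eliminated: s2 beats it against every remaining row (R1: 8>6, R2: 3>0, R4: 6>0).
For Firm A, R2 strictly dominates R1 on the remaining columns (s1: 1>0, s2: 5>0); eliminate R1.
Among the remaining strategies, none is strictly dominated by another pure strategy of the same player, so the elimination stops.
Surviving strategies — Firm A: {R2, R4}; Firm B: {s1, s2}.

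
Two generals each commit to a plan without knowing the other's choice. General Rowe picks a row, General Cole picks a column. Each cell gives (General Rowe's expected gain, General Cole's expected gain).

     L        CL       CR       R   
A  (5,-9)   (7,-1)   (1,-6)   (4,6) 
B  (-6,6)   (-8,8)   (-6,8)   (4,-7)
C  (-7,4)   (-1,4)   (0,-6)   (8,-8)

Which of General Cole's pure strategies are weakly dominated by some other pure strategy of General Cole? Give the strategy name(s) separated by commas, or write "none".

L, CR

L is weakly dominated by CL (A: -1>-9, B: 8>6, C: 4=4).
CL: no other strategy beats it everywhere (L at A (-1>-9); CR at A (-1>-6); R at B (8>-7)).
CR: dominated, since CL does at least as well everywhere (A: -1>-6, B: 8=8, C: 4>-6).
Nothing dominates R: L at A (6>-9); CL at A (6>-1); CR at A (6>-6).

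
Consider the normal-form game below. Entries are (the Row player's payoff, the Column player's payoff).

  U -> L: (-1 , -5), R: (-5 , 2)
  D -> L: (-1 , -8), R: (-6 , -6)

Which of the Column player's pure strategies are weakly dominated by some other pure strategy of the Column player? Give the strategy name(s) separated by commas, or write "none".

L: dominated, since R does at least as well everywhere (U: 2>-5, D: -6>-8).
R is not dominated — it holds its own against L at U (2>-5).

L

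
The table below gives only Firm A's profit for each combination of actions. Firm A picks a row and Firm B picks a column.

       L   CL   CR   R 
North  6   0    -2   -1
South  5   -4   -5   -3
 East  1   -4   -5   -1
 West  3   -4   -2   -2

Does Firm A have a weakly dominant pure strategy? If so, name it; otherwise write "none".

North vs South: L: 6>5, CL: 0>-4, CR: -2>-5, R: -1>-3.
North vs East: L: 6>1, CL: 0>-4, CR: -2>-5, R: -1=-1.
North vs West: L: 6>3, CL: 0>-4, CR: -2=-2, R: -1>-2.
North is at least as good as every other strategy against every opponent action, so it is weakly dominant.

North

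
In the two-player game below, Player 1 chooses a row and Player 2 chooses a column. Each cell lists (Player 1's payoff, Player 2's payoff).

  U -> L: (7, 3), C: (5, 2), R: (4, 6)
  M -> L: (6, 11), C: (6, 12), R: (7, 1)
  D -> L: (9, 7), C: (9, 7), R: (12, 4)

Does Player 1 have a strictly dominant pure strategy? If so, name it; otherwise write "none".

D

D vs U: L: 9>7, C: 9>5, R: 12>4.
D vs M: L: 9>6, C: 9>6, R: 12>7.
D strictly beats every other strategy against every opponent action, so it is strictly dominant.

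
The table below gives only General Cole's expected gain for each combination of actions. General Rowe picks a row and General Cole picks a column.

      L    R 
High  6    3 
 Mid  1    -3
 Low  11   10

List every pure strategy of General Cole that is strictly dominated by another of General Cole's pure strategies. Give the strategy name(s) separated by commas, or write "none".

R

L: no other strategy beats it everywhere (R at High (6>3)).
L strictly dominates R — High: 6>3, Mid: 1>-3, Low: 11>10.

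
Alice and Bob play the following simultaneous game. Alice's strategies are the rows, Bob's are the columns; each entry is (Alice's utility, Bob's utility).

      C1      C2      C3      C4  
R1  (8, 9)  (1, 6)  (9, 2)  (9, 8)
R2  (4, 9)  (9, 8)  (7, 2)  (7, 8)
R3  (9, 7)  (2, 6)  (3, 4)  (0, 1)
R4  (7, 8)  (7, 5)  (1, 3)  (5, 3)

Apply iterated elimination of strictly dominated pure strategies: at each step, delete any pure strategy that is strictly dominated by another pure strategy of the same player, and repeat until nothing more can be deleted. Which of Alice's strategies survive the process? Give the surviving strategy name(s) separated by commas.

R3

Bob's strategy C2 is strictly dominated by C1 (R1: 9>6, R2: 9>8, R3: 7>6, R4: 8>5) and is removed.
Alice's strategy R2 is strictly dominated by R1 (C1: 8>4, C3: 9>7, C4: 9>7) and is removed.
For Alice, R1 strictly dominates R4 on the remaining columns (C1: 8>7, C3: 9>1, C4: 9>5); eliminate R4.
Column C3 is eliminated: C1 beats it against every remaining row (R1: 9>2, R3: 7>4).
Bob's strategy C4 is strictly dominated by C1 (R1: 9>8, R3: 7>1) and is removed.
Alice's strategy R1 is strictly dominated by R3 (C1: 9>8) and is removed.
Among the remaining strategies, none is strictly dominated by another pure strategy of the same player, so the elimination stops.
Surviving strategies — Alice: {R3}; Bob: {C1}.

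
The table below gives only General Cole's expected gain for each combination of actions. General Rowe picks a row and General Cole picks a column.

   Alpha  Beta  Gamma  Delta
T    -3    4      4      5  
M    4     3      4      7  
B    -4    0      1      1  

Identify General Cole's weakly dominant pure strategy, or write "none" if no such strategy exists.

Delta vs Alpha: T: 5>-3, M: 7>4, B: 1>-4.
Delta vs Beta: T: 5>4, M: 7>3, B: 1>0.
Delta vs Gamma: T: 5>4, M: 7>4, B: 1=1.
Delta is at least as good as every other strategy against every opponent action, so it is weakly dominant.

Delta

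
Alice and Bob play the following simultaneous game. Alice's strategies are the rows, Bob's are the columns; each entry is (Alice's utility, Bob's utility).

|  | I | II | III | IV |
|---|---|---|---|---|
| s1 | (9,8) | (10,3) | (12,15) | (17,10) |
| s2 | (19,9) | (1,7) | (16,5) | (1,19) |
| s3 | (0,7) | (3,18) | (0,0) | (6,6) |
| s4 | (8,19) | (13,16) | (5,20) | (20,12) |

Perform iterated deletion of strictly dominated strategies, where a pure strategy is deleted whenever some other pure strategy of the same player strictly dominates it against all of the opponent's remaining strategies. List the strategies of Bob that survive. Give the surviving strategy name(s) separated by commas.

I, III, IV

Alice's strategy s3 is strictly dominated by s1 (I: 9>0, II: 10>3, III: 12>0, IV: 17>6) and is removed.
Bob's strategy II is strictly dominated by I (s1: 8>3, s2: 9>7, s4: 19>16) and is removed.
Among the remaining strategies, none is strictly dominated by another pure strategy of the same player, so the elimination stops.
Surviving strategies — Alice: {s1, s2, s4}; Bob: {I, III, IV}.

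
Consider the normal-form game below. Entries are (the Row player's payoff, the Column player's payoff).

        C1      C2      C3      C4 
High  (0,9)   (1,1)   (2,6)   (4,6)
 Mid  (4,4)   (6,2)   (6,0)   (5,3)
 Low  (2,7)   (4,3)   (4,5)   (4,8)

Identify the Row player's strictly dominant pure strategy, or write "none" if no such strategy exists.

Mid vs High: C1: 4>0, C2: 6>1, C3: 6>2, C4: 5>4.
Mid vs Low: C1: 4>2, C2: 6>4, C3: 6>4, C4: 5>4.
Mid strictly beats every other strategy against every opponent action, so it is strictly dominant.

Mid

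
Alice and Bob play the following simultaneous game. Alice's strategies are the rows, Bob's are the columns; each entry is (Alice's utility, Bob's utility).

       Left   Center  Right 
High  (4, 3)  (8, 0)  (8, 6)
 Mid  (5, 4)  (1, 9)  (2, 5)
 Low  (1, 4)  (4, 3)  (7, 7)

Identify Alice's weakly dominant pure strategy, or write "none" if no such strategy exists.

High fails to dominate Mid at Left (4<5).
Mid fails to dominate High at Center (1<8).
Low fails to dominate High at Left (1<4).
No single strategy dominates all the others.

none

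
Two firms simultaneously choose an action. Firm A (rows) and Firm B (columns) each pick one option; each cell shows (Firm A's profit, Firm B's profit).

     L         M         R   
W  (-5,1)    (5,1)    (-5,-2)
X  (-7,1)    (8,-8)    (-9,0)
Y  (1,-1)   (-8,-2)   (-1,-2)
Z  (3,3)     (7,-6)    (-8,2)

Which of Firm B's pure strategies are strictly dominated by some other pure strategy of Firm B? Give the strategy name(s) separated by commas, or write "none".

L is not dominated — it holds its own against M at W (1=1); R at W (1>-2).
M is not dominated — it holds its own against L at W (1=1); R at W (1>-2).
L strictly dominates R — W: 1>-2, X: 1>0, Y: -1>-2, Z: 3>2.

R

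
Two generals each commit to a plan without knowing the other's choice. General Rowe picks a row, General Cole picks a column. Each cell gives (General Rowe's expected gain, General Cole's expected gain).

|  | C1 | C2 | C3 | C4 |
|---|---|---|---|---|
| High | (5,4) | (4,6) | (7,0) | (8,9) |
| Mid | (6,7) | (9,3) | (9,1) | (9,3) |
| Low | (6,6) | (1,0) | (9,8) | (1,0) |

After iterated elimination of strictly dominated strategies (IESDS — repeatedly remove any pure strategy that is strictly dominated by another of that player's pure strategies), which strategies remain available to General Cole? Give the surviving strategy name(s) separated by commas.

C1, C3

For General Rowe, Mid strictly dominates High on the remaining columns (C1: 6>5, C2: 9>4, C3: 9>7, C4: 9>8); eliminate High.
General Cole's strategy C2 is strictly dominated by C1 (Mid: 7>3, Low: 6>0) and is removed.
Column C4 is eliminated: C1 beats it against every remaining row (Mid: 7>3, Low: 6>0).
Among the remaining strategies, none is strictly dominated by another pure strategy of the same player, so the elimination stops.
Surviving strategies — General Rowe: {Mid, Low}; General Cole: {C1, C3}.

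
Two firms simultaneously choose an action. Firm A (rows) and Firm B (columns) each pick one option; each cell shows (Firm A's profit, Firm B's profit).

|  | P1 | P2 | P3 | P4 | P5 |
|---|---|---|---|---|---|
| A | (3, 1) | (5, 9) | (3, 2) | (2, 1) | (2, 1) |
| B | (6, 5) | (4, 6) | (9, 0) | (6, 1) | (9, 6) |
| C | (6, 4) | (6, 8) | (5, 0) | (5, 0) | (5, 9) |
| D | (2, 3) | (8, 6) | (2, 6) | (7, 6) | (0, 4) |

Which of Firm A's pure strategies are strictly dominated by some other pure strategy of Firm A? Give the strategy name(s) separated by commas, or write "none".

A

C strictly dominates A — P1: 6>3, P2: 6>5, P3: 5>3, P4: 5>2, P5: 5>2.
B is not dominated — it holds its own against A at P1 (6>3); C at P1 (6=6); D at P1 (6>2).
C is not dominated — it holds its own against A at P1 (6>3); B at P1 (6=6); D at P1 (6>2).
D: no other strategy beats it everywhere (A at P2 (8>5); B at P2 (8>4); C at P2 (8>6)).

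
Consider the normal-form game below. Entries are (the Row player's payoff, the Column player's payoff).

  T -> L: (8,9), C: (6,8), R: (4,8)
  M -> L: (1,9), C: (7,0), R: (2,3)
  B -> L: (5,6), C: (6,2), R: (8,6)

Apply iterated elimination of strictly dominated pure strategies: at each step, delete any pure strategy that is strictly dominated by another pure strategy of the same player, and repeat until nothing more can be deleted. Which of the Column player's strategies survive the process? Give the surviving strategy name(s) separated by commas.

Column C is eliminated: L beats it against every remaining row (T: 9>8, M: 9>0, B: 6>2).
The Row player's strategy M is strictly dominated by T (L: 8>1, R: 4>2) and is removed.
Among the remaining strategies, none is strictly dominated by another pure strategy of the same player, so the elimination stops.
Surviving strategies — the Row player: {T, B}; the Column player: {L, R}.

L, R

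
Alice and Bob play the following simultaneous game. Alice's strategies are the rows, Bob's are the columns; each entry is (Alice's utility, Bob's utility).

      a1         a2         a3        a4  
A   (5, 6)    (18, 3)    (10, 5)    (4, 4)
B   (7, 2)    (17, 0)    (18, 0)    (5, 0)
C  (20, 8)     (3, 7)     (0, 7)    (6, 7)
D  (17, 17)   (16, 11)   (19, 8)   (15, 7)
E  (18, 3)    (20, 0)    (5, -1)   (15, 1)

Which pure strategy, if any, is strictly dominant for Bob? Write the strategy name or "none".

a1

a1 vs a2: A: 6>3, B: 2>0, C: 8>7, D: 17>11, E: 3>0.
a1 vs a3: A: 6>5, B: 2>0, C: 8>7, D: 17>8, E: 3>-1.
a1 vs a4: A: 6>4, B: 2>0, C: 8>7, D: 17>7, E: 3>1.
a1 strictly beats every other strategy against every opponent action, so it is strictly dominant.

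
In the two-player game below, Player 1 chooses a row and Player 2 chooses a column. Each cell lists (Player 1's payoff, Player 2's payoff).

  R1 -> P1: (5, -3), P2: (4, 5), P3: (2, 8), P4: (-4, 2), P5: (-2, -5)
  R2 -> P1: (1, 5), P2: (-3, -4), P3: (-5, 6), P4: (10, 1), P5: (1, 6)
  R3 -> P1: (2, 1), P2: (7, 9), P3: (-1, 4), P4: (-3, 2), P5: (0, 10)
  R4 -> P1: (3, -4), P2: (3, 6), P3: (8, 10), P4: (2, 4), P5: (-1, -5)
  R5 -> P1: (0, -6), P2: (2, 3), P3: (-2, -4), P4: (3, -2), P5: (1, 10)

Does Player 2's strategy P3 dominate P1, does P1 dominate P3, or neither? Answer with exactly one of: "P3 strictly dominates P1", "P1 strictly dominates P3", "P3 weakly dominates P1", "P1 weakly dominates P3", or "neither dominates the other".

P3's payoffs vs P1's, by Player 1's action — R1: 8>-3, R2: 6>5, R3: 4>1, R4: 10>-4, R5: -4>-6.
P3 gives a strictly higher payoff against each choice by Player 1, so P3 strictly dominates P1.

P3 strictly dominates P1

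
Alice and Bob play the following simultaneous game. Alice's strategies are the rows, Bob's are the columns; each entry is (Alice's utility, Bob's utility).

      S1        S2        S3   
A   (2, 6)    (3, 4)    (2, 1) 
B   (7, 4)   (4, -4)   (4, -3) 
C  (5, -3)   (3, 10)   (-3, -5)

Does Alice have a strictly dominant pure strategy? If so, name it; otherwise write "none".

B

B vs A: S1: 7>2, S2: 4>3, S3: 4>2.
B vs C: S1: 7>5, S2: 4>3, S3: 4>-3.
B strictly beats every other strategy against every opponent action, so it is strictly dominant.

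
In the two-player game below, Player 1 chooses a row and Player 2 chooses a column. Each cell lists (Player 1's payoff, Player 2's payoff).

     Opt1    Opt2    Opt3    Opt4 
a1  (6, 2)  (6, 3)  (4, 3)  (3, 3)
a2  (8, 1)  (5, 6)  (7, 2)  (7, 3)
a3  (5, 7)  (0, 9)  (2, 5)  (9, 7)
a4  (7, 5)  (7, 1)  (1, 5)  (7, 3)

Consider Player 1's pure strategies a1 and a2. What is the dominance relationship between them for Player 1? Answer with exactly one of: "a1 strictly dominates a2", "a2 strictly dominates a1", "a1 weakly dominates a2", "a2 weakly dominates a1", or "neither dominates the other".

neither dominates the other

Compare a1 to a2 across every action of Player 2: Opt1: 6<8, Opt2: 6>5, Opt3: 4<7, Opt4: 3<7.
a1 does better at Opt2 but worse at Opt1, Opt3, Opt4; neither strategy dominates the other.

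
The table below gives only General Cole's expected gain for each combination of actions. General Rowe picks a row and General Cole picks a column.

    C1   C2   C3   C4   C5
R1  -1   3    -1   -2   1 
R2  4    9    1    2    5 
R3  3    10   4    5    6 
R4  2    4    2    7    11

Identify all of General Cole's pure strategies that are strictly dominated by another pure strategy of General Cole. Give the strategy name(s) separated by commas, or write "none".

C1, C3, C4

C2 strictly dominates C1 — R1: 3>-1, R2: 9>4, R3: 10>3, R4: 4>2.
C2: no other strategy beats it everywhere (C1 at R1 (3>-1); C3 at R1 (3>-1); C4 at R1 (3>-2); C5 at R1 (3>1)).
C3: dominated, since C2 does at least as well everywhere (R1: 3>-1, R2: 9>1, R3: 10>4, R4: 4>2).
C5 strictly dominates C4 — R1: 1>-2, R2: 5>2, R3: 6>5, R4: 11>7.
C5 is not dominated — it holds its own against C1 at R1 (1>-1); C2 at R4 (11>4); C3 at R1 (1>-1); C4 at R1 (1>-2).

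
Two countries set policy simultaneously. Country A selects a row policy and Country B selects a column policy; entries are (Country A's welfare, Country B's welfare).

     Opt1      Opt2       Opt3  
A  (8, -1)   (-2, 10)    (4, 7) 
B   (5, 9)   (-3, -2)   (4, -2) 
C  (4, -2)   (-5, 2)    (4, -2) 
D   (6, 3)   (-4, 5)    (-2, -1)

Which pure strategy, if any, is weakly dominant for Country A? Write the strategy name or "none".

A vs B: Opt1: 8>5, Opt2: -2>-3, Opt3: 4=4.
A vs C: Opt1: 8>4, Opt2: -2>-5, Opt3: 4=4.
A vs D: Opt1: 8>6, Opt2: -2>-4, Opt3: 4>-2.
A is at least as good as every other strategy against every opponent action, so it is weakly dominant.

A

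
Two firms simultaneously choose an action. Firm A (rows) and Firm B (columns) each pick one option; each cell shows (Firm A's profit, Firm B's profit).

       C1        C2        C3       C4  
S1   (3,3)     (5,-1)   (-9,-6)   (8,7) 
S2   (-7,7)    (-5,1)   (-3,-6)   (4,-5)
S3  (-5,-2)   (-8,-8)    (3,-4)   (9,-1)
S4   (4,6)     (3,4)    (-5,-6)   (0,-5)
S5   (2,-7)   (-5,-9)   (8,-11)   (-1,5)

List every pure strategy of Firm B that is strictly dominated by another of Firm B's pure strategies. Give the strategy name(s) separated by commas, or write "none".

Nothing dominates C1: C2 at S1 (3>-1); C3 at S1 (3>-6); C4 at S2 (7>-5).
C2 is strictly dominated by C1 (S1: 3>-1, S2: 7>1, S3: -2>-8, S4: 6>4, S5: -7>-9).
C1 strictly dominates C3 — S1: 3>-6, S2: 7>-6, S3: -2>-4, S4: 6>-6, S5: -7>-11.
C4: no other strategy beats it everywhere (C1 at S1 (7>3); C2 at S1 (7>-1); C3 at S1 (7>-6)).

C2, C3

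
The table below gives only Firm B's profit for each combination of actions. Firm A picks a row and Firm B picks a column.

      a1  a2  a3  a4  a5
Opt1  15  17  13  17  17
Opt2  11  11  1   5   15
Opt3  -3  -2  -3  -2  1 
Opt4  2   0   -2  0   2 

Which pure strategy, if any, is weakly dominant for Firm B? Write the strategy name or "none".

a5 vs a1: Opt1: 17>15, Opt2: 15>11, Opt3: 1>-3, Opt4: 2=2.
a5 vs a2: Opt1: 17=17, Opt2: 15>11, Opt3: 1>-2, Opt4: 2>0.
a5 vs a3: Opt1: 17>13, Opt2: 15>1, Opt3: 1>-3, Opt4: 2>-2.
a5 vs a4: Opt1: 17=17, Opt2: 15>5, Opt3: 1>-2, Opt4: 2>0.
a5 is at least as good as every other strategy against every opponent action, so it is weakly dominant.

a5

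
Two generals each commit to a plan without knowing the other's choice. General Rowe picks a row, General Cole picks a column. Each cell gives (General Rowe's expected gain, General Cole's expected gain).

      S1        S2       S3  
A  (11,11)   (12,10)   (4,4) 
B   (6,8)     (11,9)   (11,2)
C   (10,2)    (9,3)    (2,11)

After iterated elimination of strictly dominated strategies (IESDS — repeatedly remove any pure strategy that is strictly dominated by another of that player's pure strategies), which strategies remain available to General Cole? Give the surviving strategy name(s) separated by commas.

S1

For General Rowe, A strictly dominates C on the remaining columns (S1: 11>10, S2: 12>9, S3: 4>2); eliminate C.
General Cole's strategy S3 is strictly dominated by S1 (A: 11>4, B: 8>2) and is removed.
For General Rowe, A strictly dominates B on the remaining columns (S1: 11>6, S2: 12>11); eliminate B.
For General Cole, S1 strictly dominates S2 on the remaining rows (A: 11>10); eliminate S2.
Among the remaining strategies, none is strictly dominated by another pure strategy of the same player, so the elimination stops.
Surviving strategies — General Rowe: {A}; General Cole: {S1}.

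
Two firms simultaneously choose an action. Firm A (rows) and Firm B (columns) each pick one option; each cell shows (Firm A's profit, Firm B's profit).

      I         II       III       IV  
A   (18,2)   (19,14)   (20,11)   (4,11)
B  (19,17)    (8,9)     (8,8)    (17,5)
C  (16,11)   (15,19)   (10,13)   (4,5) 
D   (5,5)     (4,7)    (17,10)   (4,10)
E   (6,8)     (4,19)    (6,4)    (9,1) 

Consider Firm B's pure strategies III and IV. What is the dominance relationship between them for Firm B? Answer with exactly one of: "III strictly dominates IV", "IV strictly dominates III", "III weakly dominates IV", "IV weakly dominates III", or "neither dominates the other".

Compare III to IV across each opponent action: A: 11=11, B: 8>5, C: 13>5, D: 10=10, E: 4>1.
III is at least as good everywhere and strictly better somewhere (tied only at A, D), so III weakly but not strictly dominates IV.

III weakly dominates IV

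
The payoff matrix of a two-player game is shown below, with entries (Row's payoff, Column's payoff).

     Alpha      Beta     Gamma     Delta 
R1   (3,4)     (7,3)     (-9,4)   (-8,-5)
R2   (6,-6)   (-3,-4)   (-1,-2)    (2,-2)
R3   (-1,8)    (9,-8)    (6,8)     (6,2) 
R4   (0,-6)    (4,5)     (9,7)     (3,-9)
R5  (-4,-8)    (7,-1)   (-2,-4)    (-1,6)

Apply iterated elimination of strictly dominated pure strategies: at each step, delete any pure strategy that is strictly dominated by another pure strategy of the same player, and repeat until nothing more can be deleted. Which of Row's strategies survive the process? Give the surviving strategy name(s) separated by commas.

R2, R3, R4

For Row, R3 strictly dominates R5 on the remaining columns (Alpha: -1>-4, Beta: 9>7, Gamma: 6>-2, Delta: 6>-1); eliminate R5.
Column's strategy Beta is strictly dominated by Gamma (R1: 4>3, R2: -2>-4, R3: 8>-8, R4: 7>5) and is removed.
For Row, R2 strictly dominates R1 on the remaining columns (Alpha: 6>3, Gamma: -1>-9, Delta: 2>-8); eliminate R1.
Among the remaining strategies, none is strictly dominated by another pure strategy of the same player, so the elimination stops.
Surviving strategies — Row: {R2, R3, R4}; Column: {Alpha, Gamma, Delta}.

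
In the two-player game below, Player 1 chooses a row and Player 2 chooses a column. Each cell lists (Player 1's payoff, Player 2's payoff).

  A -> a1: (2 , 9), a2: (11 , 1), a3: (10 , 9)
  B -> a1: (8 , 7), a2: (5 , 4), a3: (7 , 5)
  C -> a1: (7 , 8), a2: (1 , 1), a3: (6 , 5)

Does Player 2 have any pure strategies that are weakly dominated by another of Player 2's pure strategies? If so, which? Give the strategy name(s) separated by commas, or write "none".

a2, a3

a1: no other strategy beats it everywhere (a2 at A (9>1); a3 at B (7>5)).
a2 is weakly dominated by a1 (A: 9>1, B: 7>4, C: 8>1).
a3 is weakly dominated by a1 (A: 9=9, B: 7>5, C: 8>5).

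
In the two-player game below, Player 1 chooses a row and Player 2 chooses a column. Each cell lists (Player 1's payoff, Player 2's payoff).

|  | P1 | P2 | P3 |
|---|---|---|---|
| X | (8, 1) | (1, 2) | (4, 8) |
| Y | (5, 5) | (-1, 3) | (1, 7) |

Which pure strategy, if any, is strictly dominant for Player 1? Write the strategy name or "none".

X

X vs Y: P1: 8>5, P2: 1>-1, P3: 4>1.
X strictly beats every other strategy against every opponent action, so it is strictly dominant.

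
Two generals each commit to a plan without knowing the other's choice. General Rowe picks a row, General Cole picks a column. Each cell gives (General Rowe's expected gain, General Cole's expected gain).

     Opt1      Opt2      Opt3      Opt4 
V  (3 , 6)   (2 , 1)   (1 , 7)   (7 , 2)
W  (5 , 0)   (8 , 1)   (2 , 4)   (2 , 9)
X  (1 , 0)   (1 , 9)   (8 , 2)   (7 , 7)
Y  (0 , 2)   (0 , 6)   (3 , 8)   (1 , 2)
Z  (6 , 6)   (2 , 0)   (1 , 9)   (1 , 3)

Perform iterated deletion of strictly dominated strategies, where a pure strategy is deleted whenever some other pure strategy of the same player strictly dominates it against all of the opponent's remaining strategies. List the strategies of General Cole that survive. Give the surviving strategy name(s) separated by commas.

Opt2, Opt3, Opt4

Row Y is eliminated: X beats it against every remaining column (Opt1: 1>0, Opt2: 1>0, Opt3: 8>3, Opt4: 7>1).
Column Opt1 is eliminated: Opt3 beats it against every remaining row (V: 7>6, W: 4>0, X: 2>0, Z: 9>6).
For General Rowe, W strictly dominates Z on the remaining columns (Opt2: 8>2, Opt3: 2>1, Opt4: 2>1); eliminate Z.
Among the remaining strategies, none is strictly dominated by another pure strategy of the same player, so the elimination stops.
Surviving strategies — General Rowe: {V, W, X}; General Cole: {Opt2, Opt3, Opt4}.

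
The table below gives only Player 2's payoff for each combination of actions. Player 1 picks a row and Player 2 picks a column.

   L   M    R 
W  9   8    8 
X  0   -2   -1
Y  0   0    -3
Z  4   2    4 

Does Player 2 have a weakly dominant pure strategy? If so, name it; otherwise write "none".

L

L vs M: W: 9>8, X: 0>-2, Y: 0=0, Z: 4>2.
L vs R: W: 9>8, X: 0>-1, Y: 0>-3, Z: 4=4.
L is at least as good as every other strategy against every opponent action, so it is weakly dominant.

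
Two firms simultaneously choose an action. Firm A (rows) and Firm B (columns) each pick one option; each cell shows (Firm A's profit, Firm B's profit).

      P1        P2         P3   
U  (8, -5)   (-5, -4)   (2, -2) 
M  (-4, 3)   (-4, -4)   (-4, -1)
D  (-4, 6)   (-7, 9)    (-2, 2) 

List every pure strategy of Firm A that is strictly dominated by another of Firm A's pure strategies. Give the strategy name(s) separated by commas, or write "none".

Nothing dominates U: M at P1 (8>-4); D at P1 (8>-4).
Nothing dominates M: U at P2 (-4>-5); D at P1 (-4=-4).
D is strictly dominated by U (P1: 8>-4, P2: -5>-7, P3: 2>-2).

D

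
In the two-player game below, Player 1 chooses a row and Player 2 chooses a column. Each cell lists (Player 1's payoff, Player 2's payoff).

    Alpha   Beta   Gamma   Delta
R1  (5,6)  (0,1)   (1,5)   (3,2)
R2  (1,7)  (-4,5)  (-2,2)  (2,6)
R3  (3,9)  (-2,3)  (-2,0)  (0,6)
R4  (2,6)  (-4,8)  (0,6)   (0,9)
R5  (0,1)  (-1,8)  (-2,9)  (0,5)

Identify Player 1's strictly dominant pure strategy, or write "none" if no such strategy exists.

R1

R1 vs R2: Alpha: 5>1, Beta: 0>-4, Gamma: 1>-2, Delta: 3>2.
R1 vs R3: Alpha: 5>3, Beta: 0>-2, Gamma: 1>-2, Delta: 3>0.
R1 vs R4: Alpha: 5>2, Beta: 0>-4, Gamma: 1>0, Delta: 3>0.
R1 vs R5: Alpha: 5>0, Beta: 0>-1, Gamma: 1>-2, Delta: 3>0.
R1 strictly beats every other strategy against every opponent action, so it is strictly dominant.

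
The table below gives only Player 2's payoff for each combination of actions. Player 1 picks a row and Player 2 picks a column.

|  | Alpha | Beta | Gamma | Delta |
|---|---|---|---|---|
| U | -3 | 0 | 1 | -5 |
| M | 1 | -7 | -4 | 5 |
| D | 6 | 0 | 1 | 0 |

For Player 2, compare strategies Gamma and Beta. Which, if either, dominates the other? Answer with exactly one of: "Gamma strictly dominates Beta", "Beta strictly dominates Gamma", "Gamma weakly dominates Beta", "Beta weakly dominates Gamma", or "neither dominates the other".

Compare Gamma to Beta across each choice by Player 1: U: 1>0, M: -4>-7, D: 1>0.
Gamma gives a strictly higher payoff against each choice by Player 1, so Gamma strictly dominates Beta.

Gamma strictly dominates Beta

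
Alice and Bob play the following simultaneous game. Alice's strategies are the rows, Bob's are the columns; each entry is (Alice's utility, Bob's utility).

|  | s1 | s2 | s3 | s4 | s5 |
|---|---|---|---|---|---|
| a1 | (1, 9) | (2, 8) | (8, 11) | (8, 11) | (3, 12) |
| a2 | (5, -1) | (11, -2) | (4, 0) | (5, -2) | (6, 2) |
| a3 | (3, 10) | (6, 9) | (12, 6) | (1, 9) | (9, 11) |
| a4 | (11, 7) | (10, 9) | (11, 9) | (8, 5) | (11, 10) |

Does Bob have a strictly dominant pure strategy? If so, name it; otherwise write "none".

s5 vs s1: a1: 12>9, a2: 2>-1, a3: 11>10, a4: 10>7.
s5 vs s2: a1: 12>8, a2: 2>-2, a3: 11>9, a4: 10>9.
s5 vs s3: a1: 12>11, a2: 2>0, a3: 11>6, a4: 10>9.
s5 vs s4: a1: 12>11, a2: 2>-2, a3: 11>9, a4: 10>5.
s5 strictly beats every other strategy against every opponent action, so it is strictly dominant.

s5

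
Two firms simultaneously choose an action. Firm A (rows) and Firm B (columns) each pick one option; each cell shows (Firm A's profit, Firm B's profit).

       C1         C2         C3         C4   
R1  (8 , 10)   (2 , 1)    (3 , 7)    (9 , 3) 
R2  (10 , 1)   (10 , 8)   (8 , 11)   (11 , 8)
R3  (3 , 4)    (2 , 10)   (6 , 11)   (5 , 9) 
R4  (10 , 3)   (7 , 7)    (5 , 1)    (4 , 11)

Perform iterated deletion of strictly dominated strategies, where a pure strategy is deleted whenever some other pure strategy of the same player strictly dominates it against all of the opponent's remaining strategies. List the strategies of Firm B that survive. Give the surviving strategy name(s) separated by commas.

C3

For Firm A, R2 strictly dominates R1 on the remaining columns (C1: 10>8, C2: 10>2, C3: 8>3, C4: 11>9); eliminate R1.
Firm A's strategy R3 is strictly dominated by R2 (C1: 10>3, C2: 10>2, C3: 8>6, C4: 11>5) and is removed.
For Firm B, C2 strictly dominates C1 on the remaining rows (R2: 8>1, R4: 7>3); eliminate C1.
Firm A's strategy R4 is strictly dominated by R2 (C2: 10>7, C3: 8>5, C4: 11>4) and is removed.
Firm B's strategy C2 is strictly dominated by C3 (R2: 11>8) and is removed.
Column C4 is eliminated: C3 beats it against every remaining row (R2: 11>8).
Among the remaining strategies, none is strictly dominated by another pure strategy of the same player, so the elimination stops.
Surviving strategies — Firm A: {R2}; Firm B: {C3}.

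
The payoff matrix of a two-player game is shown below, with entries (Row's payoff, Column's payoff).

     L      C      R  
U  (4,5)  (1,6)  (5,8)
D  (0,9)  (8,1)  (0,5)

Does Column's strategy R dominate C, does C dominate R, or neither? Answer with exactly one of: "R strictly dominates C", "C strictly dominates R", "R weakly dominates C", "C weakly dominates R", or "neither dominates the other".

R's payoffs vs C's, by Row's action — U: 8>6, D: 5>1.
R gives a strictly higher payoff against each choice by Row, so R strictly dominates C.

R strictly dominates C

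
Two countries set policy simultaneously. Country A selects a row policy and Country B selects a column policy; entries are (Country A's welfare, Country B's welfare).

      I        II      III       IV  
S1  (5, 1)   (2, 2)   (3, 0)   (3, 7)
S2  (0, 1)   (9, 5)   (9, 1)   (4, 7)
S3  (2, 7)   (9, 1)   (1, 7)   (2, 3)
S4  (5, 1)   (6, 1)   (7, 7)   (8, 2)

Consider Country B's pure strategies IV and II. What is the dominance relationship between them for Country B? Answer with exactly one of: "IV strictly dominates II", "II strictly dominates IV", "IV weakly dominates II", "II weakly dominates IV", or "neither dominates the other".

IV's payoffs vs II's, by Country A's action — S1: 7>2, S2: 7>5, S3: 3>1, S4: 2>1.
Every comparison favours IV, so IV strictly dominates II.

IV strictly dominates II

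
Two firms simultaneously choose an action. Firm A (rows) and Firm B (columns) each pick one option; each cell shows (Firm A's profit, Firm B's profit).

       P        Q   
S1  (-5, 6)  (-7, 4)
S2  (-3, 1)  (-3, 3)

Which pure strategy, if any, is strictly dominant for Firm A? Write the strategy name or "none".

S2 vs S1: P: -3>-5, Q: -3>-7.
S2 strictly beats every other strategy against every opponent action, so it is strictly dominant.

S2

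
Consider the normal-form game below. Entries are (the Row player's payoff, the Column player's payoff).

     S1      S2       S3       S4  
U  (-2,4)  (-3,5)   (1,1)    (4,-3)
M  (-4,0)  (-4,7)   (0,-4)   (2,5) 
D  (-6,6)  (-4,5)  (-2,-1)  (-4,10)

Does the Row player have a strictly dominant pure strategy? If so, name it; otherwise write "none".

U

U vs M: S1: -2>-4, S2: -3>-4, S3: 1>0, S4: 4>2.
U vs D: S1: -2>-6, S2: -3>-4, S3: 1>-2, S4: 4>-4.
U strictly beats every other strategy against every opponent action, so it is strictly dominant.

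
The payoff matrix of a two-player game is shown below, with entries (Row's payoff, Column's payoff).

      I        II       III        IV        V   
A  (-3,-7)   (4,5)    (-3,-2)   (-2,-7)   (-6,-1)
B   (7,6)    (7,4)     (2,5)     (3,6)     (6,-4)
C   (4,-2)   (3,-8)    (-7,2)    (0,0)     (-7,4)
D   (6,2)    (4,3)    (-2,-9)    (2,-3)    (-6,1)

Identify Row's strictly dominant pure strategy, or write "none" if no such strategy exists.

B

B vs A: I: 7>-3, II: 7>4, III: 2>-3, IV: 3>-2, V: 6>-6.
B vs C: I: 7>4, II: 7>3, III: 2>-7, IV: 3>0, V: 6>-7.
B vs D: I: 7>6, II: 7>4, III: 2>-2, IV: 3>2, V: 6>-6.
B strictly beats every other strategy against every opponent action, so it is strictly dominant.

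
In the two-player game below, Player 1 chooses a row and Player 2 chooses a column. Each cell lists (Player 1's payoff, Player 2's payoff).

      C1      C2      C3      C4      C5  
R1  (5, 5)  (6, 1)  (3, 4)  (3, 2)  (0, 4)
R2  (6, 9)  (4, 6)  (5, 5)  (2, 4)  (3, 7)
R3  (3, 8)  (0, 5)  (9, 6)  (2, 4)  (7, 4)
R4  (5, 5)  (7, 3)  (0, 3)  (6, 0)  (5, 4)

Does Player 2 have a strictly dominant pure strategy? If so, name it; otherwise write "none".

C1 vs C2: R1: 5>1, R2: 9>6, R3: 8>5, R4: 5>3.
C1 vs C3: R1: 5>4, R2: 9>5, R3: 8>6, R4: 5>3.
C1 vs C4: R1: 5>2, R2: 9>4, R3: 8>4, R4: 5>0.
C1 vs C5: R1: 5>4, R2: 9>7, R3: 8>4, R4: 5>4.
C1 strictly beats every other strategy against every opponent action, so it is strictly dominant.

C1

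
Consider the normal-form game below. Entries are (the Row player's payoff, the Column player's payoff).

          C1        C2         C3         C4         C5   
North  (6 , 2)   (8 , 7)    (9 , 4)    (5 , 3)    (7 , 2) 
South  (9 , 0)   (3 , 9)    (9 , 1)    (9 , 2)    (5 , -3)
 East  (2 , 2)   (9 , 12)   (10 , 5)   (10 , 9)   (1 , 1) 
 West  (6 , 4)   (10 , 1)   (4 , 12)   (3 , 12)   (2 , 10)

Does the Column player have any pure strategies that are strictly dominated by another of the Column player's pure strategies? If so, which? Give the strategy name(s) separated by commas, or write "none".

C3 strictly dominates C1 — North: 4>2, South: 1>0, East: 5>2, West: 12>4.
Nothing dominates C2: C1 at North (7>2); C3 at North (7>4); C4 at North (7>3); C5 at North (7>2).
C3 is not dominated — it holds its own against C1 at North (4>2); C2 at West (12>1); C4 at North (4>3); C5 at North (4>2).
Nothing dominates C4: C1 at North (3>2); C2 at West (12>1); C3 at South (2>1); C5 at North (3>2).
C3 strictly dominates C5 — North: 4>2, South: 1>-3, East: 5>1, West: 12>10.

C1, C5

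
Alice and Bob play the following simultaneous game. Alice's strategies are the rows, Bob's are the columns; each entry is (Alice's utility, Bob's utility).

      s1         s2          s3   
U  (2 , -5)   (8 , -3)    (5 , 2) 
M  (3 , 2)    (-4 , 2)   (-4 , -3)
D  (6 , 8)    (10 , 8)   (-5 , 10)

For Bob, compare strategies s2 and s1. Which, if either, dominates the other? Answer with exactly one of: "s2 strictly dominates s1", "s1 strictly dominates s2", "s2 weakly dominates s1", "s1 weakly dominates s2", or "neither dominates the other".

s2's payoffs vs s1's, by Alice's action — U: -3>-5, M: 2=2, D: 8=8.
s2 is at least as good everywhere and strictly better somewhere (tied only at M, D), so s2 weakly but not strictly dominates s1.

s2 weakly dominates s1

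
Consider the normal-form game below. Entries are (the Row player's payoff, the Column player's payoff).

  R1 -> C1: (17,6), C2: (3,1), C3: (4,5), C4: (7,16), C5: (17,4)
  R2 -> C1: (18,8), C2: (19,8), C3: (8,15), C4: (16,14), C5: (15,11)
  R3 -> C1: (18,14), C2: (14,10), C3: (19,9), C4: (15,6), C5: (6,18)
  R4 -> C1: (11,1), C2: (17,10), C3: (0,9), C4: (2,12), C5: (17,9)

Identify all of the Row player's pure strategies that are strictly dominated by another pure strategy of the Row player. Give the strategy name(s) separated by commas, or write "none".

none

R1: no other strategy beats it everywhere (R2 at C5 (17>15); R3 at C5 (17>6); R4 at C1 (17>11)).
R2: no other strategy beats it everywhere (R1 at C1 (18>17); R3 at C1 (18=18); R4 at C1 (18>11)).
R3 is not dominated — it holds its own against R1 at C1 (18>17); R2 at C1 (18=18); R4 at C1 (18>11).
R4 is not dominated — it holds its own against R1 at C2 (17>3); R2 at C5 (17>15); R3 at C2 (17>14).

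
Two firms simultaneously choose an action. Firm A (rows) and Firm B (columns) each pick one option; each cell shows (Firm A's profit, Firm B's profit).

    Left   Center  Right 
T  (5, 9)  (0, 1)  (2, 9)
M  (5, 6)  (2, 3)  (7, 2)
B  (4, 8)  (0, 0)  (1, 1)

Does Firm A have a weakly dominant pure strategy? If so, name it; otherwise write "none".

M vs T: Left: 5=5, Center: 2>0, Right: 7>2.
M vs B: Left: 5>4, Center: 2>0, Right: 7>1.
M is at least as good as every other strategy against every opponent action, so it is weakly dominant.

M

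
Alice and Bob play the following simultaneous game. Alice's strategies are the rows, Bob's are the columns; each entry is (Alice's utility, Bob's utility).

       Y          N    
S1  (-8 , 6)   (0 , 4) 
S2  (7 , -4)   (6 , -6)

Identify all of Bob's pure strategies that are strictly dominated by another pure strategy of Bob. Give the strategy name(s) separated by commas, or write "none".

Y: no other strategy beats it everywhere (N at S1 (6>4)).
N: dominated, since Y does at least as well everywhere (S1: 6>4, S2: -4>-6).

N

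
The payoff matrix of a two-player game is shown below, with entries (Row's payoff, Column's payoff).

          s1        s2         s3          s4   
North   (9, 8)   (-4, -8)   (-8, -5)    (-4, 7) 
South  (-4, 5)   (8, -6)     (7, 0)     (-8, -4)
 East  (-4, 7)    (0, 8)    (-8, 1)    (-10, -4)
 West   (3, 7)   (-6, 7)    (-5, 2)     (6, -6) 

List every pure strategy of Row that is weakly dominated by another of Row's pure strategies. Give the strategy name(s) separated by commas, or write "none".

Nothing dominates North: South at s1 (9>-4); East at s1 (9>-4); West at s1 (9>3).
South: no other strategy beats it everywhere (North at s2 (8>-4); East at s2 (8>0); West at s2 (8>-6)).
East is weakly dominated by South (s1: -4=-4, s2: 8>0, s3: 7>-8, s4: -8>-10).
West is not dominated — it holds its own against North at s3 (-5>-8); South at s1 (3>-4); East at s1 (3>-4).

East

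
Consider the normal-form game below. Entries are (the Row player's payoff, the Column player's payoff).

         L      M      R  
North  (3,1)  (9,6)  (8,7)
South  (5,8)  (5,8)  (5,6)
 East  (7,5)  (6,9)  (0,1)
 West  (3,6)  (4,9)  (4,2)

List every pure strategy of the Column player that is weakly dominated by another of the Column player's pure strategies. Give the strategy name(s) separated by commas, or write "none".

L is weakly dominated by M (North: 6>1, South: 8=8, East: 9>5, West: 9>6).
M is not dominated — it holds its own against L at North (6>1); R at South (8>6).
Nothing dominates R: L at North (7>1); M at North (7>6).

L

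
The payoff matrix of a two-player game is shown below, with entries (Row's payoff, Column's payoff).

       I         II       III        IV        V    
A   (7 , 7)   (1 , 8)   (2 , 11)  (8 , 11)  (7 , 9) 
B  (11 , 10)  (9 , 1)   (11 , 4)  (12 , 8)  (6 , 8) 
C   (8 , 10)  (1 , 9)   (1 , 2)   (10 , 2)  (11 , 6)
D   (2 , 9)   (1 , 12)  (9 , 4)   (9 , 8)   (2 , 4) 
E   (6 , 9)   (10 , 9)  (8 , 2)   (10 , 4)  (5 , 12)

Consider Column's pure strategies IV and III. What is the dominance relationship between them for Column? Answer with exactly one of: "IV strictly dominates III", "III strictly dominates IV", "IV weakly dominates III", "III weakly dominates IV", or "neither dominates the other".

IV weakly dominates III

Compare IV to III across each choice by Row: A: 11=11, B: 8>4, C: 2=2, D: 8>4, E: 4>2.
IV is at least as good everywhere and strictly better somewhere (tied only at A, C), so IV weakly but not strictly dominates III.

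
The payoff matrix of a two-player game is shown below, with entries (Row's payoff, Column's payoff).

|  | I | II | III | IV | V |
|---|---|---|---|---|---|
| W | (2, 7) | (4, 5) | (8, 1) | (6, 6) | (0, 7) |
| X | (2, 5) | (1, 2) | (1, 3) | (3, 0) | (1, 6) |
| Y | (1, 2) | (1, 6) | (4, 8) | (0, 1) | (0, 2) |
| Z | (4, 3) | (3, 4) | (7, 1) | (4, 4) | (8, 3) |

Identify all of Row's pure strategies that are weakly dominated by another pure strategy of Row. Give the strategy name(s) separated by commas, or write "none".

X, Y

W is not dominated — it holds its own against X at II (4>1); Y at I (2>1); Z at II (4>3).
X is weakly dominated by Z (I: 4>2, II: 3>1, III: 7>1, IV: 4>3, V: 8>1).
Y: dominated, since W does at least as well everywhere (I: 2>1, II: 4>1, III: 8>4, IV: 6>0, V: 0=0).
Nothing dominates Z: W at I (4>2); X at I (4>2); Y at I (4>1).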